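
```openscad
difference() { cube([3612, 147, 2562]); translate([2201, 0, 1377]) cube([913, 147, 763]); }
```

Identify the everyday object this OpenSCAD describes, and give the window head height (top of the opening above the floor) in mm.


A wall with a window opening. The window head height is 2140 mm.

A wall with a rectangular opening subtracted — a window. Sill at z = 1377, opening 763 mm tall, so the head is at 1377 + 763 = 2140 mm.


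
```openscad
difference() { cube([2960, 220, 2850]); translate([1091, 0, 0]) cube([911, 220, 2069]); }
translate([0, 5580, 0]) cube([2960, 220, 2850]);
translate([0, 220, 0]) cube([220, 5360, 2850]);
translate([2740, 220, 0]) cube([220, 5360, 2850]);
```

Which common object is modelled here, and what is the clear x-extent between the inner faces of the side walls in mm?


A single room. The interior width is 2520 mm.

Four walls enclosing a rectangle with a door in the front wall — a room. Outside width 2960 minus two 220 mm walls gives 2520 mm.


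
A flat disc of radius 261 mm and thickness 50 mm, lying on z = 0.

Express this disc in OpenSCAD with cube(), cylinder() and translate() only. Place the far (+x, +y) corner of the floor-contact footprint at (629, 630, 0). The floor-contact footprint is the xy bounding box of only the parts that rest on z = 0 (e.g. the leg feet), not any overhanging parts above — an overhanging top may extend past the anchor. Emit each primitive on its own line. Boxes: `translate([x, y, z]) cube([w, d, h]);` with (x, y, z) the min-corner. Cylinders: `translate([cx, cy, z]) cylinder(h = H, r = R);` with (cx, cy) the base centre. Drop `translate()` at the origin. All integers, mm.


translate([368, 369, 0]) cylinder(h = 50, r = 261);


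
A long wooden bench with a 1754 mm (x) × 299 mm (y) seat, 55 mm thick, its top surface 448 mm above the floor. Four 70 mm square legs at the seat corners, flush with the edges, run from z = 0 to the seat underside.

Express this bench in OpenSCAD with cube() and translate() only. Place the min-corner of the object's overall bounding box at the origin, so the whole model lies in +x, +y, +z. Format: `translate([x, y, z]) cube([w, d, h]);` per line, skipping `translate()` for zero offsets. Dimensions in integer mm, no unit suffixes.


// leg_h = 448 − 55 = 393
translate([0, 0, 393]) cube([1754, 299, 55]);
cube([70, 70, 393]);
translate([0, 229, 0]) cube([70, 70, 393]);
translate([1684, 0, 0]) cube([70, 70, 393]);
translate([1684, 229, 0]) cube([70, 70, 393]);


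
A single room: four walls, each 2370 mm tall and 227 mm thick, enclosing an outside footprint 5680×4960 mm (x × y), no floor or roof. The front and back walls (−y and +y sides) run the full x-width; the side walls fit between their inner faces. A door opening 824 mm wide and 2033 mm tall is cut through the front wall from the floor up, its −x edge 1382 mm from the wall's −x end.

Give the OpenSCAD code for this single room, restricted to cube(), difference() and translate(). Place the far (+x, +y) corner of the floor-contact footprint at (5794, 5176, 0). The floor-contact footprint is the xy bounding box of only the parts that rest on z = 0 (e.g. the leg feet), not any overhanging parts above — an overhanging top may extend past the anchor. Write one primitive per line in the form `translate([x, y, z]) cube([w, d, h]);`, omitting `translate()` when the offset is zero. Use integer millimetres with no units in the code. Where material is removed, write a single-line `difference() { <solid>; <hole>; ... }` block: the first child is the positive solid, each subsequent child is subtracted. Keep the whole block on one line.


difference() { translate([114, 216, 0]) cube([5680, 227, 2370]); translate([1496, 216, 0]) cube([824, 227, 2033]); }
translate([114, 4949, 0]) cube([5680, 227, 2370]);
translate([114, 443, 0]) cube([227, 4506, 2370]);
translate([5567, 443, 0]) cube([227, 4506, 2370]);


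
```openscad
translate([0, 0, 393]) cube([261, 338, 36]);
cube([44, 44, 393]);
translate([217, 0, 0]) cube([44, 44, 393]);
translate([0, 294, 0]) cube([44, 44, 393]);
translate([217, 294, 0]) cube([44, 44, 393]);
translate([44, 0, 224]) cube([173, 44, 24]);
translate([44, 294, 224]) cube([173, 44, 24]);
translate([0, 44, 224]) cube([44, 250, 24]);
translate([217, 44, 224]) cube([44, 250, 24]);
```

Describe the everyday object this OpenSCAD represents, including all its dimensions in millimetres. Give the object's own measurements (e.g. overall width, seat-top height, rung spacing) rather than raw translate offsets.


A four-legged stool. The seat is a 261×338×36 mm slab whose top surface is at z = 429 mm; four square legs, each 44×44 mm in cross-section, run from the floor (z = 0) to the underside of the seat, each flush with a corner of the seat. Four stretchers, 44 mm wide and 24 mm tall, connect adjacent legs with their undersides at z = 224 mm, each running between the inner faces of the legs it joins and aligned with the legs' outer faces on the other axis.


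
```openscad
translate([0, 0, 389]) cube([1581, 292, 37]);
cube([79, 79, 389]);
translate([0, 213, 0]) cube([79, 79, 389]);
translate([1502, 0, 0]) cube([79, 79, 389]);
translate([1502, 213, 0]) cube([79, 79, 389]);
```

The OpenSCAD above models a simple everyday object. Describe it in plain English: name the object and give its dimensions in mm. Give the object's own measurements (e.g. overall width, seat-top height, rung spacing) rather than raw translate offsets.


A long wooden bench with a 1581 mm (x) × 292 mm (y) seat, 37 mm thick, its top surface 426 mm above the floor. Four 79 mm square legs at the seat corners, flush with the edges, run from z = 0 to the seat underside.


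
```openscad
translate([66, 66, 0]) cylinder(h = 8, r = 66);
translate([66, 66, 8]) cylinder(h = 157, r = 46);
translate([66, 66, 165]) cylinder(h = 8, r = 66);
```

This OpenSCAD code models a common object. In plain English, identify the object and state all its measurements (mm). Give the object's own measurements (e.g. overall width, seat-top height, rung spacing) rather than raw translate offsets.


A spool: two coaxial disc flanges of radius 66 mm and thickness 8 mm, joined by a core cylinder of radius 46 mm and height 157 mm. The lower flange rests on z = 0 and the three cylinders share a vertical axis.


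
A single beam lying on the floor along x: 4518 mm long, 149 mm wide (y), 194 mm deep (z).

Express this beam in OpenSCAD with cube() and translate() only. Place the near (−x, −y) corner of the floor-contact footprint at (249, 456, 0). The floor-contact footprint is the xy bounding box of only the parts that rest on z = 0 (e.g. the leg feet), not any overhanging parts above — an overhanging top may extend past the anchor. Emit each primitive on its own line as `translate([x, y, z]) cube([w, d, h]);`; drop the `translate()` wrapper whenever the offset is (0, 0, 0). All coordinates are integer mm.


translate([249, 456, 0]) cube([4518, 149, 194]);


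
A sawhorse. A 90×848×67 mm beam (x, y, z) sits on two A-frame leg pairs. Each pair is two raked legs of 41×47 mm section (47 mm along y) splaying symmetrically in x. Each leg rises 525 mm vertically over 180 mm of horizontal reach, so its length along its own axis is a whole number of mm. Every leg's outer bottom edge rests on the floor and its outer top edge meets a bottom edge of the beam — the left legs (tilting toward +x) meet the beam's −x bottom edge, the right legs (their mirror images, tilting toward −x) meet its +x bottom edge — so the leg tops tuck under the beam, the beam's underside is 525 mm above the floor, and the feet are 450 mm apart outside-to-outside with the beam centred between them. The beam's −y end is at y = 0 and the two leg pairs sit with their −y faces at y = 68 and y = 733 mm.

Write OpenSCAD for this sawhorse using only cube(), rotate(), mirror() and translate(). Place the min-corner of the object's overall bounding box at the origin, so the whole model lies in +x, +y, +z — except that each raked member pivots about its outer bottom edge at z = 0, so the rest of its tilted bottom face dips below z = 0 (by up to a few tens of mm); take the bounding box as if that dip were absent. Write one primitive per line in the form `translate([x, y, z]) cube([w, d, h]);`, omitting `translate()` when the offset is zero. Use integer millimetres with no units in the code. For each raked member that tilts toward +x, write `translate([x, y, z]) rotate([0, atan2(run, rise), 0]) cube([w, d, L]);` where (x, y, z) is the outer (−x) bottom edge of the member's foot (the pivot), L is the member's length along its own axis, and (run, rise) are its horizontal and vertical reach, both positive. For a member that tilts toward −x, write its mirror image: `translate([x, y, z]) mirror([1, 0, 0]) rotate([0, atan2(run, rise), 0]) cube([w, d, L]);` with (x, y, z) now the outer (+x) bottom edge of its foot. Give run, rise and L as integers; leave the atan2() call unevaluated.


// leg length = √(180² + 525²) = 555
// right-leg outer foot x = 2·180 + 90 = 450
// beam min-corner = (180, 0, 525)
translate([180, 0, 525]) cube([90, 848, 67]);
translate([0, 68, 0]) rotate([0, atan2(180, 525), 0]) cube([41, 47, 555]);
translate([450, 68, 0]) mirror([1, 0, 0]) rotate([0, atan2(180, 525), 0]) cube([41, 47, 555]);
translate([0, 733, 0]) rotate([0, atan2(180, 525), 0]) cube([41, 47, 555]);
translate([450, 733, 0]) mirror([1, 0, 0]) rotate([0, atan2(180, 525), 0]) cube([41, 47, 555]);


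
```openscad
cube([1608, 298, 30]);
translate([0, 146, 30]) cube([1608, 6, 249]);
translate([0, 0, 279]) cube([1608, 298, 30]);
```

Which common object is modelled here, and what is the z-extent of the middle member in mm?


An I-beam. The web height is 249 mm.

Two wide flanges with a thin centred web — an I-beam. Overall 309 mm minus two 30 mm flanges gives a web of 309 − 2·30 = 249 mm.


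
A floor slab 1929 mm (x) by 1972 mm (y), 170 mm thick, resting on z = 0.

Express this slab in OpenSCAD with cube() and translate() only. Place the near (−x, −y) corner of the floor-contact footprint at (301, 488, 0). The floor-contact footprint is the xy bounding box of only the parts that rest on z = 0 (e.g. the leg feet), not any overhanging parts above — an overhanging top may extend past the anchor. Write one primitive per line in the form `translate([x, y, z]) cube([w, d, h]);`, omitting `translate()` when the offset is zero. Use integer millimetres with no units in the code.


translate([301, 488, 0]) cube([1929, 1972, 170]);


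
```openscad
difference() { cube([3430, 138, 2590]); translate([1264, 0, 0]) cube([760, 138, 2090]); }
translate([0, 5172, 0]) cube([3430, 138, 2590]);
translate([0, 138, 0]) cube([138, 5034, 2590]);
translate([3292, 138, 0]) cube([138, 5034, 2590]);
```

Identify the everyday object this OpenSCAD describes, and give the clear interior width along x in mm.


A single room. The interior width is 3154 mm.

Four walls enclosing a rectangle with a door in the front wall — a room. Outside width 3430 minus two 138 mm walls gives 3154 mm.


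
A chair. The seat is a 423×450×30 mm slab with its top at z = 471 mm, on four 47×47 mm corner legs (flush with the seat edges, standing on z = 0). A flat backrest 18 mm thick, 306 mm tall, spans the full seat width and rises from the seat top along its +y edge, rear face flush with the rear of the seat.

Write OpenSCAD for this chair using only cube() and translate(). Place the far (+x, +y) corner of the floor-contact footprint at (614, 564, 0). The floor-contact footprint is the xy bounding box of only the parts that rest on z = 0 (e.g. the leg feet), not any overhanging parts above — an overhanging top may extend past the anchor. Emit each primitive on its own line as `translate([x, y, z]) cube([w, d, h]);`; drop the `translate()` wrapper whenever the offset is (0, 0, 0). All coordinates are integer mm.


// leg_h = 471 - 30 = 441
translate([191, 114, 441]) cube([423, 450, 30]);
translate([191, 114, 0]) cube([47, 47, 441]);
translate([567, 114, 0]) cube([47, 47, 441]);
translate([191, 517, 0]) cube([47, 47, 441]);
translate([567, 517, 0]) cube([47, 47, 441]);
translate([191, 546, 471]) cube([423, 18, 306]);


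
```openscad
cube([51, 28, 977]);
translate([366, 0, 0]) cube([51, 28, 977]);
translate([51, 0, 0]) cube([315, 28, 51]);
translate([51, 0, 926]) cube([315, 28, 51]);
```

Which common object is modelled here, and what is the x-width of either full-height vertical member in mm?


A picture frame. The border width is 51 mm.

Four thin pieces enclosing a rectangular opening — a picture frame. The two full-height stiles are 977 mm tall; the top rail sits at z = 926 and is 51 mm tall, so the border above the opening is 977 − 926 = 51 mm, matching the stile x-width.


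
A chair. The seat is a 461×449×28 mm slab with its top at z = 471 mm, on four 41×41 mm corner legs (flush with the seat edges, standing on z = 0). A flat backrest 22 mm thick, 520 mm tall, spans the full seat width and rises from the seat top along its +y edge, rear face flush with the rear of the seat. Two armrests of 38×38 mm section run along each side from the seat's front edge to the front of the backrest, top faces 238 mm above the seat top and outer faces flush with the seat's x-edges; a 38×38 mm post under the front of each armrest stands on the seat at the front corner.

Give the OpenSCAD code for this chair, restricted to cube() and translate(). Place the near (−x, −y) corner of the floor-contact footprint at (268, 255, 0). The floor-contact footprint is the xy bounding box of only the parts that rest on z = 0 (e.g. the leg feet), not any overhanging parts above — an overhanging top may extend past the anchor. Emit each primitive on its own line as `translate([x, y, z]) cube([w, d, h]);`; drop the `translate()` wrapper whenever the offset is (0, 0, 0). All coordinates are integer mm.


translate([268, 255, 443]) cube([461, 449, 28]);
translate([268, 255, 0]) cube([41, 41, 443]);
translate([688, 255, 0]) cube([41, 41, 443]);
translate([268, 663, 0]) cube([41, 41, 443]);
translate([688, 663, 0]) cube([41, 41, 443]);
translate([268, 682, 471]) cube([461, 22, 520]);
translate([268, 255, 671]) cube([38, 427, 38]);
translate([691, 255, 671]) cube([38, 427, 38]);
translate([268, 255, 471]) cube([38, 38, 200]);
translate([691, 255, 471]) cube([38, 38, 200]);


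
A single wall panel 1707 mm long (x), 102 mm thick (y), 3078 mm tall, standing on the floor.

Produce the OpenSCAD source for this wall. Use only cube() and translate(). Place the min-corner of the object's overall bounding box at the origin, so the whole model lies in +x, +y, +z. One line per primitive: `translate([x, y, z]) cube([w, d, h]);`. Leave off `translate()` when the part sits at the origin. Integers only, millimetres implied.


cube([1707, 102, 3078]);


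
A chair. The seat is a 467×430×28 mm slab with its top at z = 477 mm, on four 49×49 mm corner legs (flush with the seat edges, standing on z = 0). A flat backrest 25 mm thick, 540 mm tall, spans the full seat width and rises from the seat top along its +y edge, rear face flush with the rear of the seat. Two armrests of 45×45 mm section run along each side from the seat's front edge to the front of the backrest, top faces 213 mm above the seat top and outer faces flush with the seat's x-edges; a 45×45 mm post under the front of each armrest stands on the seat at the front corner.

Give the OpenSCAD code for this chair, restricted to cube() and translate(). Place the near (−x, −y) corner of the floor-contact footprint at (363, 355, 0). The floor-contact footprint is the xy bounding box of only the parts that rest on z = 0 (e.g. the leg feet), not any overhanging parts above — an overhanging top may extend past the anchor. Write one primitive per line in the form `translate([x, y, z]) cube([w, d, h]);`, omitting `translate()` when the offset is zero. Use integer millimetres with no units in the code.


translate([363, 355, 449]) cube([467, 430, 28]);
translate([363, 355, 0]) cube([49, 49, 449]);
translate([781, 355, 0]) cube([49, 49, 449]);
translate([363, 736, 0]) cube([49, 49, 449]);
translate([781, 736, 0]) cube([49, 49, 449]);
translate([363, 760, 477]) cube([467, 25, 540]);
translate([363, 355, 645]) cube([45, 405, 45]);
translate([785, 355, 645]) cube([45, 405, 45]);
translate([363, 355, 477]) cube([45, 45, 168]);
translate([785, 355, 477]) cube([45, 45, 168]);


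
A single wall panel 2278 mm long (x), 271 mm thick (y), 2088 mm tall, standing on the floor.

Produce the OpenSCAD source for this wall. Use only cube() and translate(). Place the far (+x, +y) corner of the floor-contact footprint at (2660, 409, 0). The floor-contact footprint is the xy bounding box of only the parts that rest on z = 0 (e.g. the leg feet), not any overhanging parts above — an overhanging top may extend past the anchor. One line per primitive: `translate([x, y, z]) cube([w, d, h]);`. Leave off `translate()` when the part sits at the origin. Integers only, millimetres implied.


translate([382, 138, 0]) cube([2278, 271, 2088]);


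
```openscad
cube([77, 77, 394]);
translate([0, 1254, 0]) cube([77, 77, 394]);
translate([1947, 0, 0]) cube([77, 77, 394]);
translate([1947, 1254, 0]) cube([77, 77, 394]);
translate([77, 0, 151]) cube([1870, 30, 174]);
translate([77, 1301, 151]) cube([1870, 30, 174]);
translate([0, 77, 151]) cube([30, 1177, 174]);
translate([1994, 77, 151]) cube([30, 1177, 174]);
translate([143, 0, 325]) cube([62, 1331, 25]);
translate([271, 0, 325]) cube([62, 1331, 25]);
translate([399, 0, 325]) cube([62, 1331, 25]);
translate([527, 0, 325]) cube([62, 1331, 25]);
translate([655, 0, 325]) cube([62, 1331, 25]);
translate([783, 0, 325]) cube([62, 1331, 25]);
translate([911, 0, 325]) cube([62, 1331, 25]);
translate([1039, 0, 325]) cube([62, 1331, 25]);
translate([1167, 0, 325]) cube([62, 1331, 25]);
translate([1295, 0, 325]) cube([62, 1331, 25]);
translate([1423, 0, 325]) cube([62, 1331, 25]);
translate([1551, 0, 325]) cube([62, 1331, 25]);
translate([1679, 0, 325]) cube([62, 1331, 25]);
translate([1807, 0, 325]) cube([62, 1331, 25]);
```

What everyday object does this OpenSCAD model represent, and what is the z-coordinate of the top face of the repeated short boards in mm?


A bed frame. The slat-top height is 350 mm.

Four posts, four rails, and a row of slats — a bed frame. Slats sit on the rails at z = 151 + 174 = 325; with slat thickness 25, the top is 350 mm.


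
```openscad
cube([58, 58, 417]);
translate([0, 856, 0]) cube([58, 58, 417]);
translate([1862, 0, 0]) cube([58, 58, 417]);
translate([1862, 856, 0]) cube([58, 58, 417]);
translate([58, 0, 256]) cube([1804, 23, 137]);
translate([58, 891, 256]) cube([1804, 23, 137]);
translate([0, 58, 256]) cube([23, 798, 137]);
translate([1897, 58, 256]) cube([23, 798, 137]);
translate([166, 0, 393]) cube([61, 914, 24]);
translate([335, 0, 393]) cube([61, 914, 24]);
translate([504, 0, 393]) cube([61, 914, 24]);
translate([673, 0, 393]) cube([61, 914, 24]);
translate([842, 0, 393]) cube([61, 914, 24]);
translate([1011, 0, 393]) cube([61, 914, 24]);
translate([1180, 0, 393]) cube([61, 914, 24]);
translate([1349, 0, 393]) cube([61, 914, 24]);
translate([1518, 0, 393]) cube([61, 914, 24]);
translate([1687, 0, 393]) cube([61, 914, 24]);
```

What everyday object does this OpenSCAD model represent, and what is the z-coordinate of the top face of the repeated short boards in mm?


A bed frame. The slat-top height is 417 mm.

Four posts, four rails, and a row of slats — a bed frame. Slats sit on the rails at z = 256 + 137 = 393; with slat thickness 24, the top is 417 mm.


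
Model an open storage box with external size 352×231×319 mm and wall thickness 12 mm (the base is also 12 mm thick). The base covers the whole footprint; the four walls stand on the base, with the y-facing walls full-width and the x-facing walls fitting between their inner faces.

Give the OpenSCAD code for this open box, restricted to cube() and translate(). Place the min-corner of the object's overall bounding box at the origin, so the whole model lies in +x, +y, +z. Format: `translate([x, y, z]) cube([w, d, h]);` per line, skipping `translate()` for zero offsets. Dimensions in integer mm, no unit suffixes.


cube([352, 231, 12]);
translate([0, 0, 12]) cube([352, 12, 307]);
translate([0, 219, 12]) cube([352, 12, 307]);
translate([0, 12, 12]) cube([12, 207, 307]);
translate([340, 12, 12]) cube([12, 207, 307]);


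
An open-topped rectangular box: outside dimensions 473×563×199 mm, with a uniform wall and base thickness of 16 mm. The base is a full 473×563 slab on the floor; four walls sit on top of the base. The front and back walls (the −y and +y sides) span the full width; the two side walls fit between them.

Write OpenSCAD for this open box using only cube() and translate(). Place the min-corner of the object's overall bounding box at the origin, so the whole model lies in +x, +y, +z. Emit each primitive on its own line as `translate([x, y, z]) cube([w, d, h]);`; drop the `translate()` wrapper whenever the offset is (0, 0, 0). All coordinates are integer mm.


cube([473, 563, 16]);
translate([0, 0, 16]) cube([473, 16, 183]);
translate([0, 547, 16]) cube([473, 16, 183]);
translate([0, 16, 16]) cube([16, 531, 183]);
translate([457, 16, 16]) cube([16, 531, 183]);


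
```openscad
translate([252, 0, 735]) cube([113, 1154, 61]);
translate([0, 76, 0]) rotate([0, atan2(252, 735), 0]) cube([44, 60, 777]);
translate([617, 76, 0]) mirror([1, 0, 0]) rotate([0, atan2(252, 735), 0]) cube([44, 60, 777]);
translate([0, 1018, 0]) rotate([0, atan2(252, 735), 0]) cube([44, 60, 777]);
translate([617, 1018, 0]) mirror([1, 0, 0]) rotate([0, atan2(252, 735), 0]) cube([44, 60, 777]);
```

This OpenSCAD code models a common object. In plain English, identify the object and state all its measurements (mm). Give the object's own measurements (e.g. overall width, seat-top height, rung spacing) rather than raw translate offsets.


A sawhorse. A 113×1154×61 mm beam (x, y, z) sits on two A-frame leg pairs. Each pair is two raked legs of 44×60 mm section (60 mm along y) splaying symmetrically in x. Each leg rises 735 mm vertically over 252 mm of horizontal reach and is 777 mm long along its own axis. Every leg's outer bottom edge rests on the floor and its outer top edge meets a bottom edge of the beam — the left legs (tilting toward +x) meet the beam's −x bottom edge, the right legs (their mirror images, tilting toward −x) meet its +x bottom edge — so the leg tops tuck under the beam, the beam's underside is 735 mm above the floor, and the feet are 617 mm apart outside-to-outside with the beam centred between them. The two leg pairs are set in 76 mm from either end of the beam.


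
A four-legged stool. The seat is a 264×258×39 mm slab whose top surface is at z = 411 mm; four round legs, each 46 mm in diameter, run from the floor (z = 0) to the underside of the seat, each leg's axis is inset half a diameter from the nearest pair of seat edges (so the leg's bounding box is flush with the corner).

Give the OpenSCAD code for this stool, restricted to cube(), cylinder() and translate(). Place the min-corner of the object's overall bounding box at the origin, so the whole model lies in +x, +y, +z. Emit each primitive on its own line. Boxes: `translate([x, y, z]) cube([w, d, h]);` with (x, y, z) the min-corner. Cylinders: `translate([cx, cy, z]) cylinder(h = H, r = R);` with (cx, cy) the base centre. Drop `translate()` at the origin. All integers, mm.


translate([0, 0, 372]) cube([264, 258, 39]);
translate([23, 23, 0]) cylinder(h = 372, r = 23);
translate([241, 23, 0]) cylinder(h = 372, r = 23);
translate([23, 235, 0]) cylinder(h = 372, r = 23);
translate([241, 235, 0]) cylinder(h = 372, r = 23);


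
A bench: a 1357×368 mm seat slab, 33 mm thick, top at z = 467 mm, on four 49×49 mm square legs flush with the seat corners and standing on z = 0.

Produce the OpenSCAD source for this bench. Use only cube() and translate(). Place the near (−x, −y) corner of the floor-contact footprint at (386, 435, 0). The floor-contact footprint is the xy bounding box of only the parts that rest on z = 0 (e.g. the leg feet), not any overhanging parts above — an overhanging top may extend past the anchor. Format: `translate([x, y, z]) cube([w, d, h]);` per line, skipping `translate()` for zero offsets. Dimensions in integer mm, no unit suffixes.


// leg_h = 467 − 33 = 434
translate([386, 435, 434]) cube([1357, 368, 33]);
translate([386, 435, 0]) cube([49, 49, 434]);
translate([386, 754, 0]) cube([49, 49, 434]);
translate([1694, 435, 0]) cube([49, 49, 434]);
translate([1694, 754, 0]) cube([49, 49, 434]);


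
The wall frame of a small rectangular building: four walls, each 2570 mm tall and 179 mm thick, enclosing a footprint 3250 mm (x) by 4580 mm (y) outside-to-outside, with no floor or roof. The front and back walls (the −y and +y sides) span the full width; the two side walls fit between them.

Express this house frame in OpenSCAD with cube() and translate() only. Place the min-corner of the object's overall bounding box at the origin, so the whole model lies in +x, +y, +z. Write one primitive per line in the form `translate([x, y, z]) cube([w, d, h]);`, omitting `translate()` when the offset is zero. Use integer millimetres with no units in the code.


cube([3250, 179, 2570]);
translate([0, 4401, 0]) cube([3250, 179, 2570]);
translate([0, 179, 0]) cube([179, 4222, 2570]);
translate([3071, 179, 0]) cube([179, 4222, 2570]);


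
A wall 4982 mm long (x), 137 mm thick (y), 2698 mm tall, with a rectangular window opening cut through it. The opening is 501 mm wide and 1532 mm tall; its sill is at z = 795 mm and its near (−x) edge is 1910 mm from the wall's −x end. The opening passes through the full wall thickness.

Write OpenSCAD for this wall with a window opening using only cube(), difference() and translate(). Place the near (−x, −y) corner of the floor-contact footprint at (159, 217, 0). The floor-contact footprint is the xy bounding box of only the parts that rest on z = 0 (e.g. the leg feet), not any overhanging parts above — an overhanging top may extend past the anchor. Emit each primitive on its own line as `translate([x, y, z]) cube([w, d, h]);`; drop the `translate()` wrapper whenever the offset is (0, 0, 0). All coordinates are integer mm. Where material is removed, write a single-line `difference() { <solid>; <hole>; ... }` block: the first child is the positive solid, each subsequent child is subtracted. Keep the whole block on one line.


difference() { translate([159, 217, 0]) cube([4982, 137, 2698]); translate([2069, 217, 795]) cube([501, 137, 1532]); }


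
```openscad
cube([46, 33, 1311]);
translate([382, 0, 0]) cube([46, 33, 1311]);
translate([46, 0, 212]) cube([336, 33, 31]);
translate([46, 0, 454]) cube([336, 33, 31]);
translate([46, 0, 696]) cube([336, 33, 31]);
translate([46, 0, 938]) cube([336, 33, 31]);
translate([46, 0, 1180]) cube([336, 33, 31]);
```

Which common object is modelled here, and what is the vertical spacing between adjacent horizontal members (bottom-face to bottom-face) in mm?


A ladder. The rung spacing is 242 mm.

Two tall 46×33 posts with 5 short bars between them — a ladder. Adjacent rungs sit at z = 212 and z = 454, so the spacing is 454 − 212 = 242 mm.


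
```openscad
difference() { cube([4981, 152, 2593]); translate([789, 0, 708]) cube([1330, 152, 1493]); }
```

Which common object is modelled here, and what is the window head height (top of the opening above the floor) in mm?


A wall with a window opening. The window head height is 2201 mm.

A wall with a rectangular opening subtracted — a window. Sill at z = 708, opening 1493 mm tall, so the head is at 708 + 1493 = 2201 mm.


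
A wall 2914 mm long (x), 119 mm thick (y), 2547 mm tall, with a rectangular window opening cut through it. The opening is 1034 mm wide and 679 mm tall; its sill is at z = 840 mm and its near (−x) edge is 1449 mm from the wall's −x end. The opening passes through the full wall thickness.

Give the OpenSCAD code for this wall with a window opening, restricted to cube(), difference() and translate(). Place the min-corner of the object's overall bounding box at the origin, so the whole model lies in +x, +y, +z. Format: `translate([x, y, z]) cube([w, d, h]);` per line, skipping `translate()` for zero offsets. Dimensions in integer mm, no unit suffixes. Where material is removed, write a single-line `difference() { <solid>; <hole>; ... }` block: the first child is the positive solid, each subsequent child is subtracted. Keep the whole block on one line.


difference() { cube([2914, 119, 2547]); translate([1449, 0, 840]) cube([1034, 119, 679]); }


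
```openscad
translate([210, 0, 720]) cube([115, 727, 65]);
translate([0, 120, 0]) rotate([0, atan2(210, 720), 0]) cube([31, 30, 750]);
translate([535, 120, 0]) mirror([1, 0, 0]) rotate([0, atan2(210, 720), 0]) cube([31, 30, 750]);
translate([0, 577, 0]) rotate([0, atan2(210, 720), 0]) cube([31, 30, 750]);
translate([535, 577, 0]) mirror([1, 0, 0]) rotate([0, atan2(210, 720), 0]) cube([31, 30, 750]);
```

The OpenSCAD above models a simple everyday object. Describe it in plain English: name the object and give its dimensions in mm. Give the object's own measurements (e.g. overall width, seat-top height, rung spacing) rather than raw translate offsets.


A sawhorse. A 115×727×65 mm beam (x, y, z) sits on two A-frame leg pairs. Each pair is two raked legs of 31×30 mm section (30 mm along y) splaying symmetrically in x. Each leg rises 720 mm vertically over 210 mm of horizontal reach and is 750 mm long along its own axis. Every leg's outer bottom edge rests on the floor and its outer top edge meets a bottom edge of the beam — the left legs (tilting toward +x) meet the beam's −x bottom edge, the right legs (their mirror images, tilting toward −x) meet its +x bottom edge — so the leg tops tuck under the beam, the beam's underside is 720 mm above the floor, and the feet are 535 mm apart outside-to-outside with the beam centred between them. The two leg pairs are set in 120 mm from either end of the beam.


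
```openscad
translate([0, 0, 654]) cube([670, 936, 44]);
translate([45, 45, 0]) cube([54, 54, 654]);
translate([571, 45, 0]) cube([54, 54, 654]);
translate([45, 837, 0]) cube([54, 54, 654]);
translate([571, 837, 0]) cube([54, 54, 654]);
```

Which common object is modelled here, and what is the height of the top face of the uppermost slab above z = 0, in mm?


A table. The table height is 698 mm.

A 670×936×44 slab sits at z = 654 on four 54 mm square posts — a table. The top surface is at 654 + 44 = 698 mm.


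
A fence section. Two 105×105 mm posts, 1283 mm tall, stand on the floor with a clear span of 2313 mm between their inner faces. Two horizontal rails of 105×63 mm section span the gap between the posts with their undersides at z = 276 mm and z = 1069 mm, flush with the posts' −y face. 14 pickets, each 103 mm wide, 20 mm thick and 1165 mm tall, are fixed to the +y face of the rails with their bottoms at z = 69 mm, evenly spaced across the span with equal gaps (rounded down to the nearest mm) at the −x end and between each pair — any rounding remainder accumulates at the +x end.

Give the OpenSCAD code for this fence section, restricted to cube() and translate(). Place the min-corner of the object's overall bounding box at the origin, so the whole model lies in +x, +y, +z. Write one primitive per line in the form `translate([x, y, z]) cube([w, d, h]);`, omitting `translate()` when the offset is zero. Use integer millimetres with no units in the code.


cube([105, 105, 1283]);
translate([2418, 0, 0]) cube([105, 105, 1283]);
translate([105, 0, 276]) cube([2313, 105, 63]);
translate([105, 0, 1069]) cube([2313, 105, 63]);
translate([163, 105, 69]) cube([103, 20, 1165]);
translate([324, 105, 69]) cube([103, 20, 1165]);
translate([485, 105, 69]) cube([103, 20, 1165]);
translate([646, 105, 69]) cube([103, 20, 1165]);
translate([807, 105, 69]) cube([103, 20, 1165]);
translate([968, 105, 69]) cube([103, 20, 1165]);
translate([1129, 105, 69]) cube([103, 20, 1165]);
translate([1290, 105, 69]) cube([103, 20, 1165]);
translate([1451, 105, 69]) cube([103, 20, 1165]);
translate([1612, 105, 69]) cube([103, 20, 1165]);
translate([1773, 105, 69]) cube([103, 20, 1165]);
translate([1934, 105, 69]) cube([103, 20, 1165]);
translate([2095, 105, 69]) cube([103, 20, 1165]);
translate([2256, 105, 69]) cube([103, 20, 1165]);


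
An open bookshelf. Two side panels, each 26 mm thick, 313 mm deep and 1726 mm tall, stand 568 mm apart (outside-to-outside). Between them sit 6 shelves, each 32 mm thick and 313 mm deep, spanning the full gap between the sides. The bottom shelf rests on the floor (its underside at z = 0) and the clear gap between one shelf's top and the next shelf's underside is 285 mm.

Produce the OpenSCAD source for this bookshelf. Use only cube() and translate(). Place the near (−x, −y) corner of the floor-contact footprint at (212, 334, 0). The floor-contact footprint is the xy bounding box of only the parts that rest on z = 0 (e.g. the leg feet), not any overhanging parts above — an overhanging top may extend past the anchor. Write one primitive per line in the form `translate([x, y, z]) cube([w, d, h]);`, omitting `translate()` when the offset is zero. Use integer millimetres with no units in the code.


translate([212, 334, 0]) cube([26, 313, 1726]);
translate([754, 334, 0]) cube([26, 313, 1726]);
translate([238, 334, 0]) cube([516, 313, 32]);
translate([238, 334, 317]) cube([516, 313, 32]);
translate([238, 334, 634]) cube([516, 313, 32]);
translate([238, 334, 951]) cube([516, 313, 32]);
translate([238, 334, 1268]) cube([516, 313, 32]);
translate([238, 334, 1585]) cube([516, 313, 32]);


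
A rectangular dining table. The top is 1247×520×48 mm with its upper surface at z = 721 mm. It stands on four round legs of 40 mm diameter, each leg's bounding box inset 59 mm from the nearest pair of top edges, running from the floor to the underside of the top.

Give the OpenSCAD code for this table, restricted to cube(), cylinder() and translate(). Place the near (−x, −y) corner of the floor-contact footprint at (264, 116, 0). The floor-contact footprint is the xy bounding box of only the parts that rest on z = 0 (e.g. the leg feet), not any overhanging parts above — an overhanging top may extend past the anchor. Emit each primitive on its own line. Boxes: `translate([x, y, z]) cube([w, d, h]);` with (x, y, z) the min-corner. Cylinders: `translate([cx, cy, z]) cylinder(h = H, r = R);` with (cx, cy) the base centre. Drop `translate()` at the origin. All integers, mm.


// leg_h = 721 - 48 = 673
translate([205, 57, 673]) cube([1247, 520, 48]);
translate([284, 136, 0]) cylinder(h = 673, r = 20);
translate([1373, 136, 0]) cylinder(h = 673, r = 20);
translate([284, 498, 0]) cylinder(h = 673, r = 20);
translate([1373, 498, 0]) cylinder(h = 673, r = 20);


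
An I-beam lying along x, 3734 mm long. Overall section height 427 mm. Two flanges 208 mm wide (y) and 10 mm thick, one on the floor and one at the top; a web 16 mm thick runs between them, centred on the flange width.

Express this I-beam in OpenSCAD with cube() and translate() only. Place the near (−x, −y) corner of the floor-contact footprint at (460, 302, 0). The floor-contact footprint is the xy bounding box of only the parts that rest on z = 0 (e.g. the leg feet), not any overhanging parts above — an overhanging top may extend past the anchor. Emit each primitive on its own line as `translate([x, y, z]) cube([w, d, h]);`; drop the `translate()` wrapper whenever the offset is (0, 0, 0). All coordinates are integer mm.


translate([460, 302, 0]) cube([3734, 208, 10]);
translate([460, 398, 10]) cube([3734, 16, 407]);
translate([460, 302, 417]) cube([3734, 208, 10]);


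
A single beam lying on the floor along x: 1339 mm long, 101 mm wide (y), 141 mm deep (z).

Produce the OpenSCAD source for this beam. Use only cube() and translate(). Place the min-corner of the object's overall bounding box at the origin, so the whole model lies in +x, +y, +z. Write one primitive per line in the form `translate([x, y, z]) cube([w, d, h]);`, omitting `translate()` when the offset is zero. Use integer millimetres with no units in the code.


cube([1339, 101, 141]);


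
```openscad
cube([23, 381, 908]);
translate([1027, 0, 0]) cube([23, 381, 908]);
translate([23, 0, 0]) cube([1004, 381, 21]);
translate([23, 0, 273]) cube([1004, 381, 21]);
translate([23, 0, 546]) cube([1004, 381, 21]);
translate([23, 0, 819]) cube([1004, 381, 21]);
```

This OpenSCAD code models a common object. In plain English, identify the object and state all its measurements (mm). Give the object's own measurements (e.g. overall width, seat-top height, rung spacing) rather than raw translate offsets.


An open bookshelf. Two side panels, each 23 mm thick, 381 mm deep and 908 mm tall, stand 1050 mm apart (outside-to-outside). Between them sit 4 shelves, each 21 mm thick and 381 mm deep, spanning the full gap between the sides. The bottom shelf rests on the floor (its underside at z = 0) and the clear gap between one shelf's top and the next shelf's underside is 252 mm.


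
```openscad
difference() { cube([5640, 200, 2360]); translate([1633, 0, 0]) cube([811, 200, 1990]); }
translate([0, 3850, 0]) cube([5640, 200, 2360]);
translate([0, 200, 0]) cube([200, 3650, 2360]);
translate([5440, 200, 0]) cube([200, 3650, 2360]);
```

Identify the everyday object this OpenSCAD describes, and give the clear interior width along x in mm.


A single room. The interior width is 5240 mm.

Four walls enclosing a rectangle with a door in the front wall — a room. Outside width 5640 minus two 200 mm walls gives 5240 mm.


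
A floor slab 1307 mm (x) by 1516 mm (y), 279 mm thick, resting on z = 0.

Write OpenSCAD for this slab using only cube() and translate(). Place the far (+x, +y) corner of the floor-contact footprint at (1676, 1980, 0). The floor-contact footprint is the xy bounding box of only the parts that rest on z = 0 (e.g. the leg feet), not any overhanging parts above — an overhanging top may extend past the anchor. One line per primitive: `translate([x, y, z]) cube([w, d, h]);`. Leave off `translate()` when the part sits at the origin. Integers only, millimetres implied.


translate([369, 464, 0]) cube([1307, 1516, 279]);


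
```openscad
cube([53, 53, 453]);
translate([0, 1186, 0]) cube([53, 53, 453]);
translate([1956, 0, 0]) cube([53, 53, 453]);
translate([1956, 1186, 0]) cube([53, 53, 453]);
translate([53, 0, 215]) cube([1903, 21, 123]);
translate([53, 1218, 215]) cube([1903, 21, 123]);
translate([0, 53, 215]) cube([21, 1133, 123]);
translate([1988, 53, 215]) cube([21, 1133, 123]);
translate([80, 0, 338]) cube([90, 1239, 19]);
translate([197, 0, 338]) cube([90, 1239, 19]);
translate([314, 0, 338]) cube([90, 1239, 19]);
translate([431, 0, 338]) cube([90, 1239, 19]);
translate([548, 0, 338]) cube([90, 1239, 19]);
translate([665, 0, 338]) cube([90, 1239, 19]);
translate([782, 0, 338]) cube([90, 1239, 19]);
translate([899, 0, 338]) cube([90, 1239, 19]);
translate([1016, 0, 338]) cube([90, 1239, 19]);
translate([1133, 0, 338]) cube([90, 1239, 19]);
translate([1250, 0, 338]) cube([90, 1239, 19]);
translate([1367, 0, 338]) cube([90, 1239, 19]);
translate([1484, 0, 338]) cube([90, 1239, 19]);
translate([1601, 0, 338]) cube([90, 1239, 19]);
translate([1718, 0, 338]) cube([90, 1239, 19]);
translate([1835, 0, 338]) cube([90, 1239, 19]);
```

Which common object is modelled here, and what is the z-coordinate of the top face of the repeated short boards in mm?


A bed frame. The slat-top height is 357 mm.

Four posts, four rails, and a row of slats — a bed frame. Slats sit on the rails at z = 215 + 123 = 338; with slat thickness 19, the top is 357 mm.


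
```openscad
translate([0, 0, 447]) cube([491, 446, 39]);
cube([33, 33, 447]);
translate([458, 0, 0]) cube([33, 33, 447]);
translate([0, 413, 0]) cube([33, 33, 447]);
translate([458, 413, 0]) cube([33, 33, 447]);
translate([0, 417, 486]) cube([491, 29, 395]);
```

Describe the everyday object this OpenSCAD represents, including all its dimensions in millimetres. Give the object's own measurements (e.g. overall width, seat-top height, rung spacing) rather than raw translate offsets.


A chair. The seat is a 491×446×39 mm slab with its top at z = 486 mm, on four 33×33 mm corner legs (flush with the seat edges, standing on z = 0). A flat backrest 29 mm thick, 395 mm tall, spans the full seat width and rises from the seat top along its +y edge, rear face flush with the rear of the seat.
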